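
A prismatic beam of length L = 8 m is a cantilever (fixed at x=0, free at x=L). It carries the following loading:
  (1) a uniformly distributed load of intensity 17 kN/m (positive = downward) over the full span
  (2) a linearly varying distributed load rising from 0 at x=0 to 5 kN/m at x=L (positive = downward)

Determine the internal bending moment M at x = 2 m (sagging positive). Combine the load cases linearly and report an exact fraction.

M(2) = -747/2 kN·m

Load 1 — uniform load w=17 kN/m over full span:
  M_1 = -w(L-x)²/2 = -17·(8-2)²/2 = -306 kN·m
Load 2 — triangular load w₀=5 kN/m (0→w₀ over full span):
  M_2 = w₀Lx/2 - w₀L²/3 - w₀x³/(6L) = 5·8·2/2 - 5·8²/3 - 5·2³/(6·8) = -135/2 kN·m
Superposition: M = Σ M_i = -747/2 kN·m ≈ -373.500000 kN·m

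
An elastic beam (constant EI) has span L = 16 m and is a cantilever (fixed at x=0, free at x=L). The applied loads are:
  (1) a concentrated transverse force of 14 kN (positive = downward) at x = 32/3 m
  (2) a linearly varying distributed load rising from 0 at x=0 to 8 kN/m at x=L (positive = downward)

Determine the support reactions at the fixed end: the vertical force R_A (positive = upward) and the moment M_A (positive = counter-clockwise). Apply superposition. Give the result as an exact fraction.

R_A = 78 kN, M_A = 832 kN·m

Load 1 — point force P=14 kN at a=32/3 m (b=L-a=16/3):
  R_A = P = 14 kN
  M_A = Pa = 14·(32/3) = 448/3 kN·m
Load 2 — triangular load w₀=8 kN/m (0→w₀ over full span):
  R_A = w₀L/2 = 8·16/2 = 64 kN
  M_A = w₀L²/3 = 8·16²/3 = 2048/3 kN·m
Superposition: R_A = 78 kN, M_A = 832 kN·m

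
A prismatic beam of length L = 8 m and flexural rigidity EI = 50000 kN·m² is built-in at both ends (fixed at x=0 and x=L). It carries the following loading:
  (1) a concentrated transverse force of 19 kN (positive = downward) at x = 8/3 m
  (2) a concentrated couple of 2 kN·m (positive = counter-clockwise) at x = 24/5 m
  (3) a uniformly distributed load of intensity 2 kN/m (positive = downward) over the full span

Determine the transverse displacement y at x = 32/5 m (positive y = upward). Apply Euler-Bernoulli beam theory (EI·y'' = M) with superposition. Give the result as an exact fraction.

Load 1 — point force P=19 kN at a=8/3 m (b=L-a=16/3):
  y_1 = -Pa²(L-x)²(3bL-(3b+a)(L-x))/(6L³EI)  [x>a] = -19·(8/3)²·(8-(32/5))²·(3·(16/3)·8-(3·(16/3)+(8/3))·(8-(32/5)))/(6·8³·50000) = -6992/31640625 m
Load 2 — applied couple M₀=2 kN·m at a=24/5 m (b=L-a=16/5):
  y_2 = (R_Ax³/6 - M_Ax²/2 - M₀(x-a)²/2)/EI  [x>a] with R_A=9/25, M_A=16/25 = ((9/25)·(32/5)³/6 - (16/25)·(32/5)²/2 - 2·((32/5)-(24/5))²/2)/50000 = 12/9765625 m
Load 3 — uniform load w=2 kN/m over full span:
  y_3 = -wx²(L-x)²/(24EI) = -2·(32/5)²·(8-(32/5))²/(24·50000) = -1024/5859375 m
Superposition: y = Σ y_i = -312068/791015625 m ≈ -0.000395 m

y(32/5) = -312068/791015625 m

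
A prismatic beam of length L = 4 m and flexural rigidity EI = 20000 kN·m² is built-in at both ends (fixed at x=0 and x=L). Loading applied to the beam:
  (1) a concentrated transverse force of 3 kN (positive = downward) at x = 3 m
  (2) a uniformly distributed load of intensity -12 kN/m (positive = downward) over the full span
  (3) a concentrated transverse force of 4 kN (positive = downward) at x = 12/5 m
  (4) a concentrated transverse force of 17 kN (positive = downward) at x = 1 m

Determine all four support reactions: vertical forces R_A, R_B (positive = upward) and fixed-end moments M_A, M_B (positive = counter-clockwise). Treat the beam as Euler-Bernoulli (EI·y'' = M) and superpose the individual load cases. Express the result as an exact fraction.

R_A = -15559/2000 kN, M_A = -4339/1000 kN·m, R_B = -32441/2000 kN, M_B = 8821/1000 kN·m

Load 1 — point force P=3 kN at a=3 m (b=L-a=1):
  R_A = Pb²(3a+b)/L³ = 3·1²·(3·3+1)/4³ = 15/32 kN
  M_A = Pab²/L² = 3·3·1²/4² = 9/16 kN·m
  R_B = Pa²(a+3b)/L³ = 3·3²·(3+3·1)/4³ = 81/32 kN
  M_B = -Pa²b/L² = -3·3²·1/4² = -27/16 kN·m
Load 2 — uniform load w=-12 kN/m over full span:
  R_A = wL/2 = (-12)·4/2 = -24 kN
  M_A = wL²/12 = (-12)·4²/12 = -16 kN·m
  R_B = wL/2 = (-12)·4/2 = -24 kN
  M_B = -wL²/12 = -(-12)·4²/12 = 16 kN·m
Load 3 — point force P=4 kN at a=12/5 m (b=L-a=8/5):
  R_A = Pb²(3a+b)/L³ = 4·(8/5)²·(3·(12/5)+(8/5))/4³ = 176/125 kN
  M_A = Pab²/L² = 4·(12/5)·(8/5)²/4² = 192/125 kN·m
  R_B = Pa²(a+3b)/L³ = 4·(12/5)²·((12/5)+3·(8/5))/4³ = 324/125 kN
  M_B = -Pa²b/L² = -4·(12/5)²·(8/5)/4² = -288/125 kN·m
Load 4 — point force P=17 kN at a=1 m (b=L-a=3):
  R_A = Pb²(3a+b)/L³ = 17·3²·(3·1+3)/4³ = 459/32 kN
  M_A = Pab²/L² = 17·1·3²/4² = 153/16 kN·m
  R_B = Pa²(a+3b)/L³ = 17·1²·(1+3·3)/4³ = 85/32 kN
  M_B = -Pa²b/L² = -17·1²·3/4² = -51/16 kN·m
Superposition: R_A = -15559/2000 kN, M_A = -4339/1000 kN·m, R_B = -32441/2000 kN, M_B = 8821/1000 kN·m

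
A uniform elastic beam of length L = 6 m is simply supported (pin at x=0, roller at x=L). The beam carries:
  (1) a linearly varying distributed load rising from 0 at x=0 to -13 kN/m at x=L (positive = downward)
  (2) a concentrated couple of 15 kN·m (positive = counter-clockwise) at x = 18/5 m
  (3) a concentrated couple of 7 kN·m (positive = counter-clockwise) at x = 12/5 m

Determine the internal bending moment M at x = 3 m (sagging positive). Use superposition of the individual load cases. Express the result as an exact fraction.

M(3) = -101/4 kN·m

Load 1 — triangular load w₀=-13 kN/m (0→w₀ over full span):
  M_1 = w₀Lx/6 - w₀x³/(6L) = (-13)·6·3/6 - (-13)·3³/(6·6) = -117/4 kN·m
Load 2 — applied couple M₀=15 kN·m at a=18/5 m (b=L-a=12/5):
  M_2 = M₀x/L  [x≤a] = 15·3/6 = 15/2 kN·m
Load 3 — applied couple M₀=7 kN·m at a=12/5 m (b=L-a=18/5):
  M_3 = M₀x/L - M₀  [x>a] = 7·3/6 - 7 = -7/2 kN·m
Superposition: M = Σ M_i = -101/4 kN·m ≈ -25.250000 kN·m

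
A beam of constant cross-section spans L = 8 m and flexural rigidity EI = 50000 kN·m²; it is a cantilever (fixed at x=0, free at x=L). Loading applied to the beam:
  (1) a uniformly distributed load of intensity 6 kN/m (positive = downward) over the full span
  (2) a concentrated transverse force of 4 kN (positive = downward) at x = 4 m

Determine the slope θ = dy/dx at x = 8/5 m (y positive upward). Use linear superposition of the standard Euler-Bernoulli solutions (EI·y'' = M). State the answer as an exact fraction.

θ(8/5) = -2112/390625 rad

Load 1 — uniform load w=6 kN/m over full span:
  θ_1 = -wx(x²-3Lx+3L²)/(6EI) = -6·(8/5)·((8/5)²-3·8·(8/5)+3·8²)/(6·50000) = -1952/390625 rad
Load 2 — point force P=4 kN at a=4 m (b=L-a=4):
  θ_2 = -Px(2a-x)/(2EI)  [x≤a] = -4·(8/5)·(2·4-(8/5))/(2·50000) = -32/78125 rad
Superposition: θ = Σ θ_i = -2112/390625 rad ≈ -0.005407 rad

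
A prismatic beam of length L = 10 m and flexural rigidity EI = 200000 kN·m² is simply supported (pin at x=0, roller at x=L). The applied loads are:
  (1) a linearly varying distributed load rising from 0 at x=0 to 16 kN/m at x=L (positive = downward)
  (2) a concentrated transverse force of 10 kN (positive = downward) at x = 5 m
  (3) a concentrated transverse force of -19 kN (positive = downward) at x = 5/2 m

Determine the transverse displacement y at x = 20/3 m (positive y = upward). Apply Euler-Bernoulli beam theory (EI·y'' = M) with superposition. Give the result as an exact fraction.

y(20/3) = -83251/18662400 m

Load 1 — triangular load w₀=16 kN/m (0→w₀ over full span):
  y_1 = -w₀x(7L⁴-10L²x²+3x⁴)/(360LEI) = -16·(20/3)·(7·10⁴-10·10²·(20/3)²+3·(20/3)⁴)/(360·10·200000) = -17/3645 m
Load 2 — point force P=10 kN at a=5 m (b=L-a=5):
  y_2 = -Pa(L-x)(2Lx-a²-x²)/(6LEI)  [x>a] = -10·5·(10-(20/3))·(2·10·(20/3)-5²-(20/3)²)/(6·10·200000) = -23/25920 m
Load 3 — point force P=-19 kN at a=5/2 m (b=L-a=15/2):
  y_3 = -Pa(L-x)(2Lx-a²-x²)/(6LEI)  [x>a] = -(-19)·(5/2)·(10-(20/3))·(2·10·(20/3)-(5/2)²-(20/3)²)/(6·10·200000) = 2261/2073600 m
Superposition: y = Σ y_i = -83251/18662400 m ≈ -0.004461 m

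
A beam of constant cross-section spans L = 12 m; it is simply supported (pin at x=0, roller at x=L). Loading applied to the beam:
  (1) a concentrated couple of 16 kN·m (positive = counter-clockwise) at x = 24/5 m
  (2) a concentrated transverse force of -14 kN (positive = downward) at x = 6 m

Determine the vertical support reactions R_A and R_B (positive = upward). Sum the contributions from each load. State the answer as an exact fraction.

Load 1 — applied couple M₀=16 kN·m at a=24/5 m (b=L-a=36/5):
  R_A = M₀/L = 16/12 = 4/3 kN
  R_B = -M₀/L = -16/12 = -4/3 kN
Load 2 — point force P=-14 kN at a=6 m (b=L-a=6):
  R_A = Pb/L = (-14)·6/12 = -7 kN
  R_B = Pa/L = (-14)·6/12 = -7 kN
Superposition: R_A = -17/3 kN, R_B = -25/3 kN

R_A = -17/3 kN, R_B = -25/3 kN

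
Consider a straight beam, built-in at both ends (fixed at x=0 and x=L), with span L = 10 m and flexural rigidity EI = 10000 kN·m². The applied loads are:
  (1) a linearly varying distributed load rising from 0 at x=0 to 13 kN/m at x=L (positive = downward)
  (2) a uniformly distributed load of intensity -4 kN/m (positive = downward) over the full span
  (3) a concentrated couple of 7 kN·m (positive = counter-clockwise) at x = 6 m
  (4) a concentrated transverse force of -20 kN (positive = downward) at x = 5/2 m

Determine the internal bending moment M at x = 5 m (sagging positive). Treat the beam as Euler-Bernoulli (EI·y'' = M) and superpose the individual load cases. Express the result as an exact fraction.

M(5) = 209/30 kN·m

Load 1 — triangular load w₀=13 kN/m (0→w₀ over full span):
  M_1 = 3w₀Lx/20 - w₀L²/30 - w₀x³/(6L) = 3·13·10·5/20 - 13·10²/30 - 13·5³/(6·10) = 325/12 kN·m
Load 2 — uniform load w=-4 kN/m over full span:
  M_2 = wLx/2 - wL²/12 - wx²/2 = (-4)·10·5/2 - (-4)·10²/12 - (-4)·5²/2 = -50/3 kN·m
Load 3 — applied couple M₀=7 kN·m at a=6 m (b=L-a=4):
  M_3 = R_Ax - M_A  [x≤a] with R_A=126/125, M_A=56/25 = (126/125)·5 - (56/25) = 14/5 kN·m
Load 4 — point force P=-20 kN at a=5/2 m (b=L-a=15/2):
  M_4 = Pa²(a+3b)(L-x)/L³ - Pa²b/L²  [x>a] = (-20)·(5/2)²·((5/2)+3·(15/2))·(10-5)/10³ - (-20)·(5/2)²·(15/2)/10² = -25/4 kN·m
Superposition: M = Σ M_i = 209/30 kN·m ≈ 6.966667 kN·m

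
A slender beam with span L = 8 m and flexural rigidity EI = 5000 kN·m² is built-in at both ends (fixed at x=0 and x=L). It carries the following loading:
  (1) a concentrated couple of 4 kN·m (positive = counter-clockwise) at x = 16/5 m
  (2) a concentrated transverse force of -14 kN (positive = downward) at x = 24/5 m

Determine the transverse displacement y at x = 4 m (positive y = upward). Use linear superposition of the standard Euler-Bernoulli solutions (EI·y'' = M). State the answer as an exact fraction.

Load 1 — applied couple M₀=4 kN·m at a=16/5 m (b=L-a=24/5):
  y_1 = (R_Ax³/6 - M_Ax²/2 - M₀(x-a)²/2)/EI  [x>a] with R_A=18/25, M_A=12/25 = ((18/25)·4³/6 - (12/25)·4²/2 - 4·(4-(16/5))²/2)/5000 = 8/15625 m
Load 2 — point force P=-14 kN at a=24/5 m (b=L-a=16/5):
  y_2 = -Pb²x²(3aL-(3a+b)x)/(6L³EI)  [x≤a] = -(-14)·(16/5)²·4²·(3·(24/5)·8-(3·(24/5)+(16/5))·4)/(6·8³·5000) = 1568/234375 m
Superposition: y = Σ y_i = 1688/234375 m ≈ 0.007202 m

y(4) = 1688/234375 m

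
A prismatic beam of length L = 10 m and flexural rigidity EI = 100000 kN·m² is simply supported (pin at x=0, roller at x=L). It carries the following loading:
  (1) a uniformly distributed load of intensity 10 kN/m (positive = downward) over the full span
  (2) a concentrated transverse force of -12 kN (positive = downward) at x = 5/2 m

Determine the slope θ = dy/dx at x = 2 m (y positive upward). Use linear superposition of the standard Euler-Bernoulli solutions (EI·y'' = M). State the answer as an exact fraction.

Load 1 — uniform load w=10 kN/m over full span:
  θ_1 = -w(L³-6Lx²+4x³)/(24EI) = -10·(10³-6·10·2²+4·2³)/(24·100000) = -33/10000 rad
Load 2 — point force P=-12 kN at a=5/2 m (b=L-a=15/2):
  θ_2 = -Pb(L²-b²-3x²)/(6LEI)  [x≤a] = -(-12)·(15/2)·(10²-(15/2)²-3·2²)/(6·10·100000) = 381/800000 rad
Superposition: θ = Σ θ_i = -2259/800000 rad ≈ -0.002824 rad

θ(2) = -2259/800000 rad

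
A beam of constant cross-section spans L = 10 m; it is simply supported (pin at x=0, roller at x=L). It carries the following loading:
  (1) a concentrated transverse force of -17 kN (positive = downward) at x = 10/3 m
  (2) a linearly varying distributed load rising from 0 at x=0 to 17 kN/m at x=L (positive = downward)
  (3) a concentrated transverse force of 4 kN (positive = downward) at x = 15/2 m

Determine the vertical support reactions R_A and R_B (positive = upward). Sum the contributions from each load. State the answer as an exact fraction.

Load 1 — point force P=-17 kN at a=10/3 m (b=L-a=20/3):
  R_A = Pb/L = (-17)·(20/3)/10 = -34/3 kN
  R_B = Pa/L = (-17)·(10/3)/10 = -17/3 kN
Load 2 — triangular load w₀=17 kN/m (0→w₀ over full span):
  R_A = w₀L/6 = 17·10/6 = 85/3 kN
  R_B = w₀L/3 = 17·10/3 = 170/3 kN
Load 3 — point force P=4 kN at a=15/2 m (b=L-a=5/2):
  R_A = Pb/L = 4·(5/2)/10 = 1 kN
  R_B = Pa/L = 4·(15/2)/10 = 3 kN
Superposition: R_A = 18 kN, R_B = 54 kN

R_A = 18 kN, R_B = 54 kN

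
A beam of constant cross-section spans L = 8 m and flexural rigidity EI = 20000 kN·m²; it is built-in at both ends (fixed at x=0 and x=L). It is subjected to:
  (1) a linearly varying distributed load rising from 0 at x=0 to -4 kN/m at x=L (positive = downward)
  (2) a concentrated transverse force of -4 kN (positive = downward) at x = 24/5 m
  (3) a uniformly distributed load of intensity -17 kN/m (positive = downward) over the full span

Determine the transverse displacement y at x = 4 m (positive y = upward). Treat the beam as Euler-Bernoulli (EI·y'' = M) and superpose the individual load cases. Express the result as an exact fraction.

Load 1 — triangular load w₀=-4 kN/m (0→w₀ over full span):
  y_1 = -w₀x²(L-x)²(x+2L)/(120LEI) = -(-4)·4²·(8-4)²·(4+2·8)/(120·8·20000) = 2/1875 m
Load 2 — point force P=-4 kN at a=24/5 m (b=L-a=16/5):
  y_2 = -Pb²x²(3aL-(3a+b)x)/(6L³EI)  [x≤a] = -(-4)·(16/5)²·4²·(3·(24/5)·8-(3·(24/5)+(16/5))·4)/(6·8³·20000) = 112/234375 m
Load 3 — uniform load w=-17 kN/m over full span:
  y_3 = -wx²(L-x)²/(24EI) = -(-17)·4²·(8-4)²/(24·20000) = 17/1875 m
Superposition: y = Σ y_i = 829/78125 m ≈ 0.010611 m

y(4) = 829/78125 m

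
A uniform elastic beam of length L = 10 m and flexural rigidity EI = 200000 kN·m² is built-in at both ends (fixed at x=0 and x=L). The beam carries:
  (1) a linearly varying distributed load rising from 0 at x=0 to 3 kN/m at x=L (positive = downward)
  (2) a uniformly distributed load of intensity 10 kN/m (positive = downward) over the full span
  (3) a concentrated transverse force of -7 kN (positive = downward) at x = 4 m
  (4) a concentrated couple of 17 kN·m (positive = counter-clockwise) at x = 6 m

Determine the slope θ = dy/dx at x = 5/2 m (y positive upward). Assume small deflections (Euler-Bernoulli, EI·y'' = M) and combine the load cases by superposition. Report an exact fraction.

Load 1 — triangular load w₀=3 kN/m (0→w₀ over full span):
  θ_1 = -w₀(2x(L-x)(L-2x)(x+2L)+x²(L-x)²)/(120LEI) = -3·(2·(5/2)·(10-(5/2))·(10-2·(5/2))·((5/2)+2·10)+(5/2)²·(10-(5/2))²)/(120·10·200000) = -117/2048000 rad
Load 2 — uniform load w=10 kN/m over full span:
  θ_2 = -wx(L-x)(L-2x)/(12EI) = -10·(5/2)·(10-(5/2))·(10-2·(5/2))/(12·200000) = -1/2560 rad
Load 3 — point force P=-7 kN at a=4 m (b=L-a=6):
  θ_3 = -Pb²x(2aL-(3a+b)x)/(2L³EI)  [x≤a] = -(-7)·6²·(5/2)·(2·4·10-(3·4+6)·(5/2))/(2·10³·200000) = 441/8000000 rad
Load 4 — applied couple M₀=17 kN·m at a=6 m (b=L-a=4):
  θ_4 = (R_Ax²/2 - M_Ax)/EI  [x≤a] with R_A=306/125, M_A=136/25 = ((306/125)·(5/2)²/2 - (136/25)·(5/2))/200000 = -119/4000000 rad
Superposition: θ = Σ θ_i = -108129/256000000 rad ≈ -0.000422 rad

θ(5/2) = -108129/256000000 rad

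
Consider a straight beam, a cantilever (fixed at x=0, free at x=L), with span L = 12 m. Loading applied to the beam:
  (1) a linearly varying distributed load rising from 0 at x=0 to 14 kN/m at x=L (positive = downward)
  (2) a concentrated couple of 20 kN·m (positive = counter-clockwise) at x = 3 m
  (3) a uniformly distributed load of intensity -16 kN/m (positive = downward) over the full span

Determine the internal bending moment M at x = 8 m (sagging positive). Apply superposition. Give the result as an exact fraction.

Load 1 — triangular load w₀=14 kN/m (0→w₀ over full span):
  M_1 = w₀Lx/2 - w₀L²/3 - w₀x³/(6L) = 14·12·8/2 - 14·12²/3 - 14·8³/(6·12) = -896/9 kN·m
Load 2 — applied couple M₀=20 kN·m at a=3 m (b=L-a=9):
  M_2 = 0  [x>a] = 0 kN·m
Load 3 — uniform load w=-16 kN/m over full span:
  M_3 = -w(L-x)²/2 = -(-16)·(12-8)²/2 = 128 kN·m
Superposition: M = Σ M_i = 256/9 kN·m ≈ 28.444444 kN·m

M(8) = 256/9 kN·m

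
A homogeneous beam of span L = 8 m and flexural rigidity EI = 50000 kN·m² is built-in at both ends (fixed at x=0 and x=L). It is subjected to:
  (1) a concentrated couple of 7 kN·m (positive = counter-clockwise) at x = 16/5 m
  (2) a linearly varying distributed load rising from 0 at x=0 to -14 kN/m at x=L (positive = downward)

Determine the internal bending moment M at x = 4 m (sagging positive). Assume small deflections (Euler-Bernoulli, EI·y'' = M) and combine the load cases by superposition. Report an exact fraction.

Load 1 — applied couple M₀=7 kN·m at a=16/5 m (b=L-a=24/5):
  M_1 = R_Ax - M_A - M₀  [x>a] with R_A=63/50, M_A=21/25 = (63/50)·4 - (21/25) - 7 = -14/5 kN·m
Load 2 — triangular load w₀=-14 kN/m (0→w₀ over full span):
  M_2 = 3w₀Lx/20 - w₀L²/30 - w₀x³/(6L) = 3·(-14)·8·4/20 - (-14)·8²/30 - (-14)·4³/(6·8) = -56/3 kN·m
Superposition: M = Σ M_i = -322/15 kN·m ≈ -21.466667 kN·m

M(4) = -322/15 kN·m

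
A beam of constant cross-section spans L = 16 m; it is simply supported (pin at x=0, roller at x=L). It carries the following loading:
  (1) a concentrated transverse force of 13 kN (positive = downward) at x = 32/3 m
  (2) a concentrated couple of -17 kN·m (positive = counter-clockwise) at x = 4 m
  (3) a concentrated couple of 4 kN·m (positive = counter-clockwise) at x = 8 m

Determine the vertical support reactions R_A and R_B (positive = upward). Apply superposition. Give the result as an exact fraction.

Load 1 — point force P=13 kN at a=32/3 m (b=L-a=16/3):
  R_A = Pb/L = 13·(16/3)/16 = 13/3 kN
  R_B = Pa/L = 13·(32/3)/16 = 26/3 kN
Load 2 — applied couple M₀=-17 kN·m at a=4 m (b=L-a=12):
  R_A = M₀/L = (-17)/16 = -17/16 kN
  R_B = -M₀/L = -(-17)/16 = 17/16 kN
Load 3 — applied couple M₀=4 kN·m at a=8 m (b=L-a=8):
  R_A = M₀/L = 4/16 = 1/4 kN
  R_B = -M₀/L = -4/16 = -1/4 kN
Superposition: R_A = 169/48 kN, R_B = 455/48 kN

R_A = 169/48 kN, R_B = 455/48 kN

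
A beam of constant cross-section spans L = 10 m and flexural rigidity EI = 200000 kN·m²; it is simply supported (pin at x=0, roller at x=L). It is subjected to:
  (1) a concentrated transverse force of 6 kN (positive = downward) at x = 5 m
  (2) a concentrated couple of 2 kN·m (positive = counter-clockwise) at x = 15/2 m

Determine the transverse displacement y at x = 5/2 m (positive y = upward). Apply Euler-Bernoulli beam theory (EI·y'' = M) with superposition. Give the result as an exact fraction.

y(5/2) = -59/128000 m

Load 1 — point force P=6 kN at a=5 m (b=L-a=5):
  y_1 = -Pbx(L²-b²-x²)/(6LEI)  [x≤a] = -6·5·(5/2)·(10²-5²-(5/2)²)/(6·10·200000) = -11/25600 m
Load 2 — applied couple M₀=2 kN·m at a=15/2 m (b=L-a=5/2):
  y_2 = (M₀x³/(6L)+C₁x)/EI  [x≤a] with C₁=M₀(3b²-L²)/(6L)=-65/24 = (2·(5/2)³/(6·10)+(-65/24)·(5/2))/200000 = -1/32000 m
Superposition: y = Σ y_i = -59/128000 m ≈ -0.000461 m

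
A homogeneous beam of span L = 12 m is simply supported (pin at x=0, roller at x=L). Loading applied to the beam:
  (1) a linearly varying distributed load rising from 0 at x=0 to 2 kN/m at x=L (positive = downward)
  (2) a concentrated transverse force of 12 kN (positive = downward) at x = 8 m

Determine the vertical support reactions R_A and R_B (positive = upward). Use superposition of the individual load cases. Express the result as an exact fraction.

Load 1 — triangular load w₀=2 kN/m (0→w₀ over full span):
  R_A = w₀L/6 = 2·12/6 = 4 kN
  R_B = w₀L/3 = 2·12/3 = 8 kN
Load 2 — point force P=12 kN at a=8 m (b=L-a=4):
  R_A = Pb/L = 12·4/12 = 4 kN
  R_B = Pa/L = 12·8/12 = 8 kN
Superposition: R_A = 8 kN, R_B = 16 kN

R_A = 8 kN, R_B = 16 kN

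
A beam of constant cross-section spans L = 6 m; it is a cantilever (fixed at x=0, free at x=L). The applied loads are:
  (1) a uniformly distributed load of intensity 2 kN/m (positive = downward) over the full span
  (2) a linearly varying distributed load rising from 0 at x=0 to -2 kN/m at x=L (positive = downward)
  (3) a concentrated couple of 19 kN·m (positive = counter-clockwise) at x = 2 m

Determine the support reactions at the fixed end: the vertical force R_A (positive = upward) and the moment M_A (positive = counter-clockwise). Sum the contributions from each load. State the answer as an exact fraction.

Load 1 — uniform load w=2 kN/m over full span:
  R_A = wL = 2·6 = 12 kN
  M_A = wL²/2 = 2·6²/2 = 36 kN·m
Load 2 — triangular load w₀=-2 kN/m (0→w₀ over full span):
  R_A = w₀L/2 = (-2)·6/2 = -6 kN
  M_A = w₀L²/3 = (-2)·6²/3 = -24 kN·m
Load 3 — applied couple M₀=19 kN·m at a=2 m (b=L-a=4):
  R_A = 0 kN
  M_A = -M₀ = -19 kN·m
Superposition: R_A = 6 kN, M_A = -7 kN·m

R_A = 6 kN, M_A = -7 kN·m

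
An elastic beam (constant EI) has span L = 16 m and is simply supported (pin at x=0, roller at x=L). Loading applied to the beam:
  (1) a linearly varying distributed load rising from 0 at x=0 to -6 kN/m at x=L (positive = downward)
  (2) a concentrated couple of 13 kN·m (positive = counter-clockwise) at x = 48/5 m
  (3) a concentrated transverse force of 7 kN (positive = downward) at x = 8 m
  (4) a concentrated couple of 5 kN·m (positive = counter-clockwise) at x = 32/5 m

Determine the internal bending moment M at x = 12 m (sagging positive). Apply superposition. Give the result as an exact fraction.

M(12) = -149/2 kN·m

Load 1 — triangular load w₀=-6 kN/m (0→w₀ over full span):
  M_1 = w₀Lx/6 - w₀x³/(6L) = (-6)·16·12/6 - (-6)·12³/(6·16) = -84 kN·m
Load 2 — applied couple M₀=13 kN·m at a=48/5 m (b=L-a=32/5):
  M_2 = M₀x/L - M₀  [x>a] = 13·12/16 - 13 = -13/4 kN·m
Load 3 — point force P=7 kN at a=8 m (b=L-a=8):
  M_3 = Pa(L-x)/L  [x>a] = 7·8·(16-12)/16 = 14 kN·m
Load 4 — applied couple M₀=5 kN·m at a=32/5 m (b=L-a=48/5):
  M_4 = M₀x/L - M₀  [x>a] = 5·12/16 - 5 = -5/4 kN·m
Superposition: M = Σ M_i = -149/2 kN·m ≈ -74.500000 kN·m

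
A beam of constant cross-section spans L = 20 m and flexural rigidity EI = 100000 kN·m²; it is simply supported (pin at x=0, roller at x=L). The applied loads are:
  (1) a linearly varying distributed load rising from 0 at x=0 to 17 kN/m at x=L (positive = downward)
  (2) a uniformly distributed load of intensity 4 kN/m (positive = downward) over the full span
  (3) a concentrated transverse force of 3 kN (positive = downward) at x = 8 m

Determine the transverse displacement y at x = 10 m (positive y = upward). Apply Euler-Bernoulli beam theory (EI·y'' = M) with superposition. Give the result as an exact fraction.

Load 1 — triangular load w₀=17 kN/m (0→w₀ over full span):
  y_1 = -w₀x(7L⁴-10L²x²+3x⁴)/(360LEI) = -17·10·(7·20⁴-10·20²·10²+3·10⁴)/(360·20·100000) = -17/96 m
Load 2 — uniform load w=4 kN/m over full span:
  y_2 = -wx(L³-2Lx²+x³)/(24EI) = -4·10·(20³-2·20·10²+10³)/(24·100000) = -1/12 m
Load 3 — point force P=3 kN at a=8 m (b=L-a=12):
  y_3 = -Pa(L-x)(2Lx-a²-x²)/(6LEI)  [x>a] = -3·8·(20-10)·(2·20·10-8²-10²)/(6·20·100000) = -59/12500 m
Superposition: y = Σ y_i = -79541/300000 m ≈ -0.265137 m

y(10) = -79541/300000 m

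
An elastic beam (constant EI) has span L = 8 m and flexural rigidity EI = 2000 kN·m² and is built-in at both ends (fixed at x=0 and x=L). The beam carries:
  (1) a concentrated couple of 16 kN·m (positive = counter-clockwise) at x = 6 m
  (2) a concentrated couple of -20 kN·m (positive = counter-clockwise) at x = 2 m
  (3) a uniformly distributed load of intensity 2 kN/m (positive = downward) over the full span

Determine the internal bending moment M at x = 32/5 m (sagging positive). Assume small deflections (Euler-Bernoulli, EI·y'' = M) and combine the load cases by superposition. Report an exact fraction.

Load 1 — applied couple M₀=16 kN·m at a=6 m (b=L-a=2):
  M_1 = R_Ax - M_A - M₀  [x>a] with R_A=9/4, M_A=5 = (9/4)·(32/5) - 5 - 16 = -33/5 kN·m
Load 2 — applied couple M₀=-20 kN·m at a=2 m (b=L-a=6):
  M_2 = R_Ax - M_A - M₀  [x>a] with R_A=-45/16, M_A=15/4 = (-45/16)·(32/5) - (15/4) - (-20) = -7/4 kN·m
Load 3 — uniform load w=2 kN/m over full span:
  M_3 = wLx/2 - wL²/12 - wx²/2 = 2·8·(32/5)/2 - 2·8²/12 - 2·(32/5)²/2 = -32/75 kN·m
Superposition: M = Σ M_i = -2633/300 kN·m ≈ -8.776667 kN·m

M(32/5) = -2633/300 kN·m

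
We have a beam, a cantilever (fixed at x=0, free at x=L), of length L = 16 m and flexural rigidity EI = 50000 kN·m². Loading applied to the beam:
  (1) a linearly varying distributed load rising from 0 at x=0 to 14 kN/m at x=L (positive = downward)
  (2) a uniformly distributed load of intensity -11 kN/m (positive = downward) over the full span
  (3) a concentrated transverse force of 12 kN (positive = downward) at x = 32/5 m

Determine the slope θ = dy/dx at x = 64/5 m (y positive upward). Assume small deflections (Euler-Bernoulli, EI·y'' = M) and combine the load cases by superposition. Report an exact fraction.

θ(64/5) = 4224/1953125 rad

Load 1 — triangular load w₀=14 kN/m (0→w₀ over full span):
  θ_1 = (w₀Lx²/4-w₀L²x/3-w₀x⁴/(24L))/EI = (14·16·(64/5)²/4-14·16²·(64/5)/3-14·(64/5)⁴/(24·16))/50000 = -831488/5859375 rad
Load 2 — uniform load w=-11 kN/m over full span:
  θ_2 = -wx(x²-3Lx+3L²)/(6EI) = -(-11)·(64/5)·((64/5)²-3·16·(64/5)+3·16²)/(6·50000) = 174592/1171875 rad
Load 3 — point force P=12 kN at a=32/5 m (b=L-a=48/5):
  θ_3 = -Pa²/(2EI)  [x>a] = -12·(32/5)²/(2·50000) = -384/78125 rad
Superposition: θ = Σ θ_i = 4224/1953125 rad ≈ 0.002163 rad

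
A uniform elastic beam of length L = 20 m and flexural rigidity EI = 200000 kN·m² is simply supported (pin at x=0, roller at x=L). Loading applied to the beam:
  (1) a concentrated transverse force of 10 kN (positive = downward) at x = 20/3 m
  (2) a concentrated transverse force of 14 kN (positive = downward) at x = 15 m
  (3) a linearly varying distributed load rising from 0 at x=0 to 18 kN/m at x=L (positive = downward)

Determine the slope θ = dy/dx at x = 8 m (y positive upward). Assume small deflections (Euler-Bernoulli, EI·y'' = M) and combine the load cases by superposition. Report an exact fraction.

Load 1 — point force P=10 kN at a=20/3 m (b=L-a=40/3):
  θ_1 = -Pa(2L²-6Lx+3x²+a²)/(6LEI)  [x>a] = -10·(20/3)·(2·20²-6·20·8+3·8²+(20/3)²)/(6·20·200000) = -43/202500 rad
Load 2 — point force P=14 kN at a=15 m (b=L-a=5):
  θ_2 = -Pb(L²-b²-3x²)/(6LEI)  [x≤a] = -14·5·(20²-5²-3·8²)/(6·20·200000) = -427/800000 rad
Load 3 — triangular load w₀=18 kN/m (0→w₀ over full span):
  θ_3 = -w₀(7L⁴-30L²x²+15x⁴)/(360LEI) = -18·(7·20⁴-30·20²·8²+15·8⁴)/(360·20·200000) = -323/62500 rad
Superposition: θ = Σ θ_i = -1916167/324000000 rad ≈ -0.005914 rad

θ(8) = -1916167/324000000 rad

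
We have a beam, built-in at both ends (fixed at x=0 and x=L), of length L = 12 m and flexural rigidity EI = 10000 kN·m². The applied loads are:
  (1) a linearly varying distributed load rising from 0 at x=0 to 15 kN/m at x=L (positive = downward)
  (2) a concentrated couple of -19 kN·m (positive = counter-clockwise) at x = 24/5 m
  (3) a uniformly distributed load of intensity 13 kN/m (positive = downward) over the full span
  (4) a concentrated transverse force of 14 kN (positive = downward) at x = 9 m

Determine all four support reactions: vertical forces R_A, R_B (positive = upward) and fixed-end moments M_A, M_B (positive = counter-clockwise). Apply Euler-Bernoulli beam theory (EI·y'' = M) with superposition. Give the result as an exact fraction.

R_A = 41963/400 kN, M_A = 46719/200 kN·m, R_B = 62037/400 kN, M_B = -58741/200 kN·m

Load 1 — triangular load w₀=15 kN/m (0→w₀ over full span):
  R_A = 3w₀L/20 = 3·15·12/20 = 27 kN
  M_A = w₀L²/30 = 15·12²/30 = 72 kN·m
  R_B = 7w₀L/20 = 7·15·12/20 = 63 kN
  M_B = -w₀L²/20 = -15·12²/20 = -108 kN·m
Load 2 — applied couple M₀=-19 kN·m at a=24/5 m (b=L-a=36/5):
  R_A = 6M₀ab/L³ = 6·(-19)·(24/5)·(36/5)/12³ = -57/25 kN
  M_A = M₀b(2a-b)/L² = (-19)·(36/5)·(2·(24/5)-(36/5))/12² = -57/25 kN·m
  R_B = -6M₀ab/L³ = -6·(-19)·(24/5)·(36/5)/12³ = 57/25 kN
  M_B = M₀a(2b-a)/L² = (-19)·(24/5)·(2·(36/5)-(24/5))/12² = -152/25 kN·m
Load 3 — uniform load w=13 kN/m over full span:
  R_A = wL/2 = 13·12/2 = 78 kN
  M_A = wL²/12 = 13·12²/12 = 156 kN·m
  R_B = wL/2 = 13·12/2 = 78 kN
  M_B = -wL²/12 = -13·12²/12 = -156 kN·m
Load 4 — point force P=14 kN at a=9 m (b=L-a=3):
  R_A = Pb²(3a+b)/L³ = 14·3²·(3·9+3)/12³ = 35/16 kN
  M_A = Pab²/L² = 14·9·3²/12² = 63/8 kN·m
  R_B = Pa²(a+3b)/L³ = 14·9²·(9+3·3)/12³ = 189/16 kN
  M_B = -Pa²b/L² = -14·9²·3/12² = -189/8 kN·m
Superposition: R_A = 41963/400 kN, M_A = 46719/200 kN·m, R_B = 62037/400 kN, M_B = -58741/200 kN·m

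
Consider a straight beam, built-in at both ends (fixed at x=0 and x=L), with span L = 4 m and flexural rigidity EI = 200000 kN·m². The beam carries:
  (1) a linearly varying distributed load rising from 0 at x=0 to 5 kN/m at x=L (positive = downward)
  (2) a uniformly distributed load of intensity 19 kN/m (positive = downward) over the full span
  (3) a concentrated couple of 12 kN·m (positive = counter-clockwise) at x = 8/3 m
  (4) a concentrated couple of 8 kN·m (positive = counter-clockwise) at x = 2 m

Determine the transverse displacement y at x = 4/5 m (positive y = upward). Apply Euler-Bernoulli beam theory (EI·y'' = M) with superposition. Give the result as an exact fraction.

Load 1 — triangular load w₀=5 kN/m (0→w₀ over full span):
  y_1 = -w₀x²(L-x)²(x+2L)/(120LEI) = -5·(4/5)²·(4-(4/5))²·((4/5)+2·4)/(120·4·200000) = -88/29296875 m
Load 2 — uniform load w=19 kN/m over full span:
  y_2 = -wx²(L-x)²/(24EI) = -19·(4/5)²·(4-(4/5))²/(24·200000) = -152/5859375 m
Load 3 — applied couple M₀=12 kN·m at a=8/3 m (b=L-a=4/3):
  y_3 = (R_Ax³/6 - M_Ax²/2)/EI  [x≤a] with R_A=4, M_A=4 = (4·(4/5)³/6 - 4·(4/5)²/2)/200000 = -11/2343750 m
Load 4 — applied couple M₀=8 kN·m at a=2 m (b=L-a=2):
  y_4 = (R_Ax³/6 - M_Ax²/2)/EI  [x≤a] with R_A=3, M_A=2 = (3·(4/5)³/6 - 2·(4/5)²/2)/200000 = -3/1562500 m
Superposition: y = Σ y_i = -1389/39062500 m ≈ -0.000036 m

y(4/5) = -1389/39062500 m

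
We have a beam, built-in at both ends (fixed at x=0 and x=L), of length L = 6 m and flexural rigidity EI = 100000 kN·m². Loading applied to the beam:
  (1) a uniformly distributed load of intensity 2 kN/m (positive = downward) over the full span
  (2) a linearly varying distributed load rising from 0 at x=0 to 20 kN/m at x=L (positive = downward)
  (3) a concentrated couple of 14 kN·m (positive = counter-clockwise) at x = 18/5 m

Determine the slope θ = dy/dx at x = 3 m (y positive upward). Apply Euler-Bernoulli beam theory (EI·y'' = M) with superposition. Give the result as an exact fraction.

Load 1 — uniform load w=2 kN/m over full span:
  θ_1 = -wx(L-x)(L-2x)/(12EI) = -2·3·(6-3)·(6-2·3)/(12·100000) = 0 rad
Load 2 — triangular load w₀=20 kN/m (0→w₀ over full span):
  θ_2 = -w₀(2x(L-x)(L-2x)(x+2L)+x²(L-x)²)/(120LEI) = -20·(2·3·(6-3)·(6-2·3)·(3+2·6)+3²·(6-3)²)/(120·6·100000) = -9/400000 rad
Load 3 — applied couple M₀=14 kN·m at a=18/5 m (b=L-a=12/5):
  θ_3 = (R_Ax²/2 - M_Ax)/EI  [x≤a] with R_A=84/25, M_A=112/25 = ((84/25)·3²/2 - (112/25)·3)/100000 = 21/1250000 rad
Superposition: θ = Σ θ_i = -57/10000000 rad ≈ -0.000006 rad

θ(3) = -57/10000000 rad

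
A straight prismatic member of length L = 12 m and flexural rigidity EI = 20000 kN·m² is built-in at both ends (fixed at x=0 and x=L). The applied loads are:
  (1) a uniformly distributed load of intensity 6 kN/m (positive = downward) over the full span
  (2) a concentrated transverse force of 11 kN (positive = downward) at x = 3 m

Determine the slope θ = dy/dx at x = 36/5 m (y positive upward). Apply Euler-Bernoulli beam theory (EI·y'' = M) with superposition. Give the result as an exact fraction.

Load 1 — uniform load w=6 kN/m over full span:
  θ_1 = -wx(L-x)(L-2x)/(12EI) = -6·(36/5)·(12-(36/5))·(12-2·(36/5))/(12·20000) = 162/78125 rad
Load 2 — point force P=11 kN at a=3 m (b=L-a=9):
  θ_2 = Pa²(L-x)(2bL-(3b+a)(L-x))/(2L³EI)  [x>a] = 11·3²·(12-(36/5))·(2·9·12-(3·9+3)·(12-(36/5)))/(2·12³·20000) = 99/200000 rad
Superposition: θ = Σ θ_i = 12843/5000000 rad ≈ 0.002569 rad

θ(36/5) = 12843/5000000 rad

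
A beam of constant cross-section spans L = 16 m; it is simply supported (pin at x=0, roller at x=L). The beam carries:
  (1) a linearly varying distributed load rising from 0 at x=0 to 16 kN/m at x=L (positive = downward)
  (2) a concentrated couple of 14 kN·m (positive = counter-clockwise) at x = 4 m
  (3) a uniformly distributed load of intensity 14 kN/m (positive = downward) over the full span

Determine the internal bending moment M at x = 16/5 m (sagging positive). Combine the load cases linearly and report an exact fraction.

Load 1 — triangular load w₀=16 kN/m (0→w₀ over full span):
  M_1 = w₀Lx/6 - w₀x³/(6L) = 16·16·(16/5)/6 - 16·(16/5)³/(6·16) = 16384/125 kN·m
Load 2 — applied couple M₀=14 kN·m at a=4 m (b=L-a=12):
  M_2 = M₀x/L  [x≤a] = 14·(16/5)/16 = 14/5 kN·m
Load 3 — uniform load w=14 kN/m over full span:
  M_3 = wx(L-x)/2 = 14·(16/5)·(16-(16/5))/2 = 7168/25 kN·m
Superposition: M = Σ M_i = 52574/125 kN·m ≈ 420.592000 kN·m

M(16/5) = 52574/125 kN·m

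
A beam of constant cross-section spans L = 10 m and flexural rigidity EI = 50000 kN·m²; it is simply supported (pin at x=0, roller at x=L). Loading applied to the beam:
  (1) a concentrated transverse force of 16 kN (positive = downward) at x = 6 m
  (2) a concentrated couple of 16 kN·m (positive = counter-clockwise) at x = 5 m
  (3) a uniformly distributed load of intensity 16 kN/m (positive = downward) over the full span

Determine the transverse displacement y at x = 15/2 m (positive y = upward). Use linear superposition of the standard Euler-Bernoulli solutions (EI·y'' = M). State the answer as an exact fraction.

y(15/2) = -13623/400000 m

Load 1 — point force P=16 kN at a=6 m (b=L-a=4):
  y_1 = -Pa(L-x)(2Lx-a²-x²)/(6LEI)  [x>a] = -16·6·(10-(15/2))·(2·10·(15/2)-6²-(15/2)²)/(6·10·50000) = -231/50000 m
Load 2 — applied couple M₀=16 kN·m at a=5 m (b=L-a=5):
  y_2 = (M₀x³/(6L)-M₀(x-a)²/2+C₁x)/EI  [x>a] with C₁=M₀(3b²-L²)/(6L)=-20/3 = (16·(15/2)³/(6·10)-16·((15/2)-5)²/2+(-20/3)·(15/2))/50000 = 1/4000 m
Load 3 — uniform load w=16 kN/m over full span:
  y_3 = -wx(L³-2Lx²+x³)/(24EI) = -16·(15/2)·(10³-2·10·(15/2)²+(15/2)³)/(24·50000) = -19/640 m
Superposition: y = Σ y_i = -13623/400000 m ≈ -0.034057 m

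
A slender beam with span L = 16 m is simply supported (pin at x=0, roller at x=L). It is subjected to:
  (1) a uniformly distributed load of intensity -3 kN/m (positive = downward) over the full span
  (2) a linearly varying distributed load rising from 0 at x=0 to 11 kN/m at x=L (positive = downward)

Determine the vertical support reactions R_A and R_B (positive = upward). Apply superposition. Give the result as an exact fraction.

R_A = 16/3 kN, R_B = 104/3 kN

Load 1 — uniform load w=-3 kN/m over full span:
  R_A = wL/2 = (-3)·16/2 = -24 kN
  R_B = wL/2 = (-3)·16/2 = -24 kN
Load 2 — triangular load w₀=11 kN/m (0→w₀ over full span):
  R_A = w₀L/6 = 11·16/6 = 88/3 kN
  R_B = w₀L/3 = 11·16/3 = 176/3 kN
Superposition: R_A = 16/3 kN, R_B = 104/3 kN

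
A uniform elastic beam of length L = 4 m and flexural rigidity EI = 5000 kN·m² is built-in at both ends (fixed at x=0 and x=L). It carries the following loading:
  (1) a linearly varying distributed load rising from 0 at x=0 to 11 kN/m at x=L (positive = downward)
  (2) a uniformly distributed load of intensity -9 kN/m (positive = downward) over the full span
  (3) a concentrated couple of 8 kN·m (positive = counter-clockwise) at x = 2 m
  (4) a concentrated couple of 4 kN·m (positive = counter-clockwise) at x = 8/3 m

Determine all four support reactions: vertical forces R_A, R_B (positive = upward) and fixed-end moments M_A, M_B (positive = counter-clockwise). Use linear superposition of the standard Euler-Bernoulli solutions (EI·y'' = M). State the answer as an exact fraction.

Load 1 — triangular load w₀=11 kN/m (0→w₀ over full span):
  R_A = 3w₀L/20 = 3·11·4/20 = 33/5 kN
  M_A = w₀L²/30 = 11·4²/30 = 88/15 kN·m
  R_B = 7w₀L/20 = 7·11·4/20 = 77/5 kN
  M_B = -w₀L²/20 = -11·4²/20 = -44/5 kN·m
Load 2 — uniform load w=-9 kN/m over full span:
  R_A = wL/2 = (-9)·4/2 = -18 kN
  M_A = wL²/12 = (-9)·4²/12 = -12 kN·m
  R_B = wL/2 = (-9)·4/2 = -18 kN
  M_B = -wL²/12 = -(-9)·4²/12 = 12 kN·m
Load 3 — applied couple M₀=8 kN·m at a=2 m (b=L-a=2):
  R_A = 6M₀ab/L³ = 6·8·2·2/4³ = 3 kN
  M_A = M₀b(2a-b)/L² = 8·2·(2·2-2)/4² = 2 kN·m
  R_B = -6M₀ab/L³ = -6·8·2·2/4³ = -3 kN
  M_B = M₀a(2b-a)/L² = 8·2·(2·2-2)/4² = 2 kN·m
Load 4 — applied couple M₀=4 kN·m at a=8/3 m (b=L-a=4/3):
  R_A = 6M₀ab/L³ = 6·4·(8/3)·(4/3)/4³ = 4/3 kN
  M_A = M₀b(2a-b)/L² = 4·(4/3)·(2·(8/3)-(4/3))/4² = 4/3 kN·m
  R_B = -6M₀ab/L³ = -6·4·(8/3)·(4/3)/4³ = -4/3 kN
  M_B = M₀a(2b-a)/L² = 4·(8/3)·(2·(4/3)-(8/3))/4² = 0 kN·m
Superposition: R_A = -106/15 kN, M_A = -14/5 kN·m, R_B = -104/15 kN, M_B = 26/5 kN·m

R_A = -106/15 kN, M_A = -14/5 kN·m, R_B = -104/15 kN, M_B = 26/5 kN·m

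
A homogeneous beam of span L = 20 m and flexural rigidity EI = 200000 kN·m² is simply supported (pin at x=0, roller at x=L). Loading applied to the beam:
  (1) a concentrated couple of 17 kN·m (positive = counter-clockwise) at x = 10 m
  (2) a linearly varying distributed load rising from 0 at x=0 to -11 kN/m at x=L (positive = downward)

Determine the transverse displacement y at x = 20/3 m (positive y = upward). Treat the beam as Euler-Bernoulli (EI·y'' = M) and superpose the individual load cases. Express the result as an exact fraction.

Load 1 — applied couple M₀=17 kN·m at a=10 m (b=L-a=10):
  y_1 = (M₀x³/(6L)+C₁x)/EI  [x≤a] with C₁=M₀(3b²-L²)/(6L)=-85/6 = (17·(20/3)³/(6·20)+(-85/6)·(20/3))/200000 = -17/64800 m
Load 2 — triangular load w₀=-11 kN/m (0→w₀ over full span):
  y_2 = -w₀x(7L⁴-10L²x²+3x⁴)/(360LEI) = -(-11)·(20/3)·(7·20⁴-10·20²·(20/3)²+3·(20/3)⁴)/(360·20·200000) = 176/3645 m
Superposition: y = Σ y_i = 28007/583200 m ≈ 0.048023 m

y(20/3) = 28007/583200 m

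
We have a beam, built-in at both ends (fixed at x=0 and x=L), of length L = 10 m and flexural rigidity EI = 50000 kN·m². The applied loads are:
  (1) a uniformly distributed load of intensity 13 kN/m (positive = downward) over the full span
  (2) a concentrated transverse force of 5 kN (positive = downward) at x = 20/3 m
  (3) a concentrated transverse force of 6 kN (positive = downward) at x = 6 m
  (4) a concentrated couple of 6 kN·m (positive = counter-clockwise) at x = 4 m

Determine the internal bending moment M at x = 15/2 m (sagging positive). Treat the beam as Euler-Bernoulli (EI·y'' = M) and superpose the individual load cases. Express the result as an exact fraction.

Load 1 — uniform load w=13 kN/m over full span:
  M_1 = wLx/2 - wL²/12 - wx²/2 = 13·10·(15/2)/2 - 13·10²/12 - 13·(15/2)²/2 = 325/24 kN·m
Load 2 — point force P=5 kN at a=20/3 m (b=L-a=10/3):
  M_2 = Pa²(a+3b)(L-x)/L³ - Pa²b/L²  [x>a] = 5·(20/3)²·((20/3)+3·(10/3))·(10-(15/2))/10³ - 5·(20/3)²·(10/3)/10² = 50/27 kN·m
Load 3 — point force P=6 kN at a=6 m (b=L-a=4):
  M_3 = Pa²(a+3b)(L-x)/L³ - Pa²b/L²  [x>a] = 6·6²·(6+3·4)·(10-(15/2))/10³ - 6·6²·4/10² = 27/25 kN·m
Load 4 — applied couple M₀=6 kN·m at a=4 m (b=L-a=6):
  M_4 = R_Ax - M_A - M₀  [x>a] with R_A=108/125, M_A=18/25 = (108/125)·(15/2) - (18/25) - 6 = -6/25 kN·m
Superposition: M = Σ M_i = 87661/5400 kN·m ≈ 16.233519 kN·m

M(15/2) = 87661/5400 kN·m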